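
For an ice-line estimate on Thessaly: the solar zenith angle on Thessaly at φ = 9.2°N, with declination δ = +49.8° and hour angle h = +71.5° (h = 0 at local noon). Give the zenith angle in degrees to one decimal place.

cos θ_z = sin φ sin δ + cos φ cos δ cos h = 0.122117 + 0.202172 = 0.324289.
θ_z = arccos(0.324289) = 71.1°.

θ_z = 71.1°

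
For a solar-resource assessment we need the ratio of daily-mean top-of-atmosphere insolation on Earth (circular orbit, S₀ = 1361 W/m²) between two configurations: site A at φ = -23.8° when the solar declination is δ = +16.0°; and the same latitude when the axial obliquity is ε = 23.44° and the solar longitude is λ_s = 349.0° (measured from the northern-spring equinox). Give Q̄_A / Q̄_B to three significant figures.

Q̄_A / Q̄_B ≈ 0.741

— Configuration A (φ=-23.8°):
cos H₀ = −tan(-23.8°) tan(+16.000°) = 0.1265, H₀ = 1.4440 rad.
Bracket: H₀ sin φ sin δ + cos φ cos δ sin H₀ = 1.4440×-0.40355×0.27564 + 0.91496×0.96126×0.99197 = -0.160623 + 0.872452 = 0.711829.
Q̄ = (S₀/π) × [bracket] = (1361/π) × 0.711829 = 308.38 W/m².
— Configuration B (φ=-23.8°):
Solar declination: sin δ = sin ε · sin λ_s = sin 23.44° × sin 349.0° = -0.07590, so δ = -4.353°.
cos H₀ = −tan(-23.8°) tan(-4.353°) = -0.0336, H₀ = 1.6044 rad.
Bracket: H₀ sin φ sin δ + cos φ cos δ sin H₀ = 1.6044×-0.40355×-0.07590 + 0.91496×0.99712×0.99944 = 0.049142 + 0.911814 = 0.960956.
Q̄ = (S₀/π) × [bracket] = (1361/π) × 0.960956 = 416.31 W/m².
Ratio Q̄_A / Q̄_B = 308.38 / 416.31 = 0.7407.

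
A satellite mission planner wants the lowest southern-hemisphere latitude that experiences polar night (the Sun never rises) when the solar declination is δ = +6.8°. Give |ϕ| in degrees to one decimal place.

|ϕ| = 83.2°

Polar night requires cos h₀ = −tan ϕ tan δ ≥ 1, i.e. tan ϕ tan δ ≤ −1.
The boundary is |tan ϕ| · |tan δ| = 1, so |ϕ| = 90° − |δ| = 90° − 6.8° = 83.2° in the southern hemisphere.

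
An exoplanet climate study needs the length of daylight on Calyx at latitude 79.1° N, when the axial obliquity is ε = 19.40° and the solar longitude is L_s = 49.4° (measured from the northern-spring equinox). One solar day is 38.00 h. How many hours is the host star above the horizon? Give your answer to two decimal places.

38.00 h

Solar declination: sin δ = sin ε · sin L_s = sin 19.40° × sin 49.4° = 0.25220, so δ = +14.608°.
Sunrise equation: cos h₀ = −tan ϕ · tan δ = -1.3534 ≤ −1, so the host star never sets (polar day) and h₀ = π.
Daylight = 2h₀/(2π) × 38.00 h = (3.1416/π) × 38.00 = 38.00 h.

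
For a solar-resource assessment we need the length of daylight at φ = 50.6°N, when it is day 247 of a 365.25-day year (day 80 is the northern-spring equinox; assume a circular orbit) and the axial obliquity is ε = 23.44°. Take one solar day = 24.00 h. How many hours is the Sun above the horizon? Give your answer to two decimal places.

12.99 h

Solar longitude: λ_s = 360° × (247 − 80)/365.25 = 164.600°.
sin δ = sin 23.44° × sin 164.600° = 0.10564, so δ = +6.064°.
cos H₀ = −tan φ · tan δ = −tan(+50.6°) × tan(+6.064°) = -0.1293, so H₀ = 1.7005 rad = 97.43°.
Daylight = 2H₀/(2π) × 24.00 h = (1.7005/π) × 24.00 = 12.99 h.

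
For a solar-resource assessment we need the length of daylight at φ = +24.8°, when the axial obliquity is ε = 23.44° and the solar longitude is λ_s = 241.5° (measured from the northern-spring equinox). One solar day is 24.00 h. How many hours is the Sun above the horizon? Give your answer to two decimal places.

Solar declination: sin δ = sin ε · sin λ_s = sin 23.44° × sin 241.5° = -0.34958, so δ = -20.462°.
cos H₀ = −tan φ · tan δ = −tan(+24.8°) × tan(-20.462°) = 0.1724, so H₀ = 1.3975 rad = 80.07°.
Daylight = 2H₀/(2π) × 24.00 h = (1.3975/π) × 24.00 = 10.68 h.

10.68 h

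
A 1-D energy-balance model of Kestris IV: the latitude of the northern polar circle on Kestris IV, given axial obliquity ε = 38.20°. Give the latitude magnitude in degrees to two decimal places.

The polar circle is the lowest latitude that experiences at least one full rotation of continuous daylight at the northern-summer solstice; it lies at |φ| = 90° − ε = 90° − 38.20° = 51.80°.

51.80°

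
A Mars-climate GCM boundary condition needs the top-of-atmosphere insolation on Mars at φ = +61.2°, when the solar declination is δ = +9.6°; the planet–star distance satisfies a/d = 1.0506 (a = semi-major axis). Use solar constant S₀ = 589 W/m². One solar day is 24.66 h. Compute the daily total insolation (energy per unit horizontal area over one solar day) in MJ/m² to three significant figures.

cos H₀ = −tan(+61.2°) tan(+9.600°) = -0.3077, H₀ = 1.8835 rad.
Bracket: H₀ sin φ sin δ + cos φ cos δ sin H₀ = 1.8835×0.87631×0.16677 + 0.48175×0.98600×0.95150 = 0.275259 + 0.451968 = 0.727227.
Inverse-square distance factor (a/d)² = 1.0506² = 1.103760.
Q̄ = (S₀/π) × 1.103760 × [bracket] = (589/π) × 1.103760 × 0.727227 = 150.49 W/m².
Daily total = Q̄ × 24.66 h × 3600 s/h = 150.49 × 24.66 × 3600 / 10⁶ = 13.36 MJ/m².

13.4 MJ/m²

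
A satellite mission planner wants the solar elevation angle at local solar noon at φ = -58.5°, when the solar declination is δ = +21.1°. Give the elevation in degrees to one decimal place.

At local noon the hour angle is zero, so the zenith angle equals |φ − δ| = |-58.5° − (+21.100°)| = 79.600°.
Elevation = 90° − 79.600° = 10.4°.

10.4°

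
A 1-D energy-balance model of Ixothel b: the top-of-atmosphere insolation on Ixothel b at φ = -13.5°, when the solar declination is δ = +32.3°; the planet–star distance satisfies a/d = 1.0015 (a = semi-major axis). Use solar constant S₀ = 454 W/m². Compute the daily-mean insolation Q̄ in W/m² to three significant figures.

Q̄ ≈ 92.1 W/m²

cos H₀ = −tan(-13.5°) tan(+32.300°) = 0.1518, H₀ = 1.4184 rad.
Bracket: H₀ sin φ sin δ + cos φ cos δ sin H₀ = 1.4184×-0.23345×0.53435 + 0.97237×0.84526×0.98842 = -0.176937 + 0.812388 = 0.635451.
Inverse-square distance factor (a/d)² = 1.0015² = 1.003002.
Q̄ = (S₀/π) × 1.003002 × [bracket] = (454/π) × 1.003002 × 0.635451 = 92.11 W/m².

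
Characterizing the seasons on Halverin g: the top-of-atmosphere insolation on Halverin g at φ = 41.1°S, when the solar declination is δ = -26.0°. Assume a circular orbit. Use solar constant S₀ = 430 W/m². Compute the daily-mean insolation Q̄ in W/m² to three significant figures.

cos H₀ = −tan(-41.1°) tan(-26.000°) = -0.4255, H₀ = 2.0103 rad.
Bracket: H₀ sin φ sin δ + cos φ cos δ sin H₀ = 2.0103×-0.65738×-0.43837 + 0.75356×0.89879×0.90497 = 0.579320 + 0.612929 = 1.192249.
Q̄ = (S₀/π) × [bracket] = (430/π) × 1.192249 = 163.2 W/m².

Q̄ ≈ 163 W/m²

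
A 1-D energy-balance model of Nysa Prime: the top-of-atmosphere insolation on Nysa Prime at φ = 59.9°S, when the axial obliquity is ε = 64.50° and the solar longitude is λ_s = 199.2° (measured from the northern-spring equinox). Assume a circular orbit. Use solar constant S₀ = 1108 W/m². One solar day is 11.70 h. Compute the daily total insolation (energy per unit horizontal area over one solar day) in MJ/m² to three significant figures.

Solar declination: sin δ = sin ε · sin λ_s = sin 64.50° × sin 199.2° = -0.29683, so δ = -17.267°.
cos H₀ = −tan(-59.9°) tan(-17.267°) = -0.5362, H₀ = 2.1368 rad.
Bracket: H₀ sin φ sin δ + cos φ cos δ sin H₀ = 2.1368×-0.86515×-0.29683 + 0.50151×0.95493×0.84407 = 0.548736 + 0.404231 = 0.952967.
Q̄ = (S₀/π) × [bracket] = (1108/π) × 0.952967 = 336.10 W/m².
Daily total = Q̄ × 11.70 h × 3600 s/h = 336.10 × 11.70 × 3600 / 10⁶ = 14.16 MJ/m².

14.2 MJ/m²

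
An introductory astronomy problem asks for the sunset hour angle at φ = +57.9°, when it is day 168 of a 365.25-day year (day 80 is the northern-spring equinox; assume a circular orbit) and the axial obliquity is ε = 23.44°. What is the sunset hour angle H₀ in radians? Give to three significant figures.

Solar longitude: λ_s = 360° × (168 − 80)/365.25 = 86.735°.
sin δ = sin 23.44° × sin 86.735° = 0.39714, so δ = +23.400°.
cos H₀ = −tan φ · tan δ = −tan(+57.9°) × tan(+23.400°) = -0.6898, so H₀ = 2.3321 rad = 133.62°.

H₀ = 2.33 rad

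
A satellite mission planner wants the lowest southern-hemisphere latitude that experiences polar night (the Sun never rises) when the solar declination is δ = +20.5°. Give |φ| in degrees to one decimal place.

|φ| = 69.5°

Polar night requires cos H₀ = −tan φ tan δ ≥ 1, i.e. tan φ tan δ ≤ −1.
The boundary is |tan φ| · |tan δ| = 1, so |φ| = 90° − |δ| = 90° − 20.5° = 69.5° in the southern hemisphere.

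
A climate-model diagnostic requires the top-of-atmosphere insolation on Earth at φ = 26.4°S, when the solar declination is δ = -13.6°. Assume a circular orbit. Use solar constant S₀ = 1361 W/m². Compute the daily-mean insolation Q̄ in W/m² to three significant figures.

cos H₀ = −tan(-26.4°) tan(-13.600°) = -0.1201, H₀ = 1.6912 rad.
Bracket: H₀ sin φ sin δ + cos φ cos δ sin H₀ = 1.6912×-0.44464×-0.23514 + 0.89571×0.97196×0.99276 = 0.176819 + 0.864291 = 1.041110.
Q̄ = (S₀/π) × [bracket] = (1361/π) × 1.041110 = 451.0 W/m².

Q̄ ≈ 451 W/m²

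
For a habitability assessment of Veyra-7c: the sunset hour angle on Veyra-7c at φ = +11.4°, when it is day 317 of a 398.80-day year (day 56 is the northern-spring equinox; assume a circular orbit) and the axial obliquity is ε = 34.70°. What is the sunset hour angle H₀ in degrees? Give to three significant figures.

Solar longitude: λ_s = 360° × (317 − 56)/398.80 = 235.607°.
sin δ = sin 34.70° × sin 235.607° = -0.46976, so δ = -28.019°.
cos H₀ = −tan φ · tan δ = −tan(+11.4°) × tan(-28.019°) = 0.1073, so H₀ = 1.4633 rad = 83.84°.

H₀ = 83.8°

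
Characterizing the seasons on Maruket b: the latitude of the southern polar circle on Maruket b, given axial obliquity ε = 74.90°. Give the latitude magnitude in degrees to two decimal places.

15.10°

The polar circle is the lowest latitude that experiences at least one full rotation of continuous darkness at the northern-summer solstice; it lies at |φ| = 90° − ε = 90° − 74.90° = 15.10°.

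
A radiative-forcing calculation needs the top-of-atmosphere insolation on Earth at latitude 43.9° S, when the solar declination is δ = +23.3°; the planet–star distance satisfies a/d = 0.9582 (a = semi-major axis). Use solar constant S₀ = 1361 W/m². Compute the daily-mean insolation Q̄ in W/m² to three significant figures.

cos H₀ = −tan(-43.9°) tan(+23.300°) = 0.4144, H₀ = 1.1435 rad.
Bracket: H₀ sin φ sin δ + cos φ cos δ sin H₀ = 1.1435×-0.69340×0.39555 + 0.72055×0.91845×0.91008 = -0.313633 + 0.602281 = 0.288648.
Inverse-square distance factor (a/d)² = 0.9582² = 0.918147.
Q̄ = (S₀/π) × 0.918147 × [bracket] = (1361/π) × 0.918147 × 0.288648 = 114.8 W/m².

Q̄ ≈ 115 W/m²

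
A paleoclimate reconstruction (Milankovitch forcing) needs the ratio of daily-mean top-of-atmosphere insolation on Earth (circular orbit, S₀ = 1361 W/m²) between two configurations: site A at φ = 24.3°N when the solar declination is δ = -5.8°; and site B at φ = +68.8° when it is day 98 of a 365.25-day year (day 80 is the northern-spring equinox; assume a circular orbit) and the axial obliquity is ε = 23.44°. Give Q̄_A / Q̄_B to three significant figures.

Q̄_A / Q̄_B ≈ 1.52

— Configuration A (φ=+24.3°):
cos H₀ = −tan(+24.3°) tan(-5.800°) = 0.0459, H₀ = 1.5249 rad.
Bracket: H₀ sin φ sin δ + cos φ cos δ sin H₀ = 1.5249×0.41151×-0.10106 + 0.91140×0.99488×0.99895 = -0.063416 + 0.905782 = 0.842366.
Q̄ = (S₀/π) × [bracket] = (1361/π) × 0.842366 = 364.93 W/m².
— Configuration B (φ=+68.8°):
Solar longitude: λ_s = 360° × (98 − 80)/365.25 = 17.741°.
sin δ = sin 23.44° × sin 17.741° = 0.12121, so δ = +6.962°.
cos H₀ = −tan(+68.8°) tan(+6.962°) = -0.3148, H₀ = 1.8911 rad.
Bracket: H₀ sin φ sin δ + cos φ cos δ sin H₀ = 1.8911×0.93232×0.12121 + 0.36162×0.99263×0.94915 = 0.213707 + 0.340702 = 0.554409.
Q̄ = (S₀/π) × [bracket] = (1361/π) × 0.554409 = 240.18 W/m².
Ratio Q̄_A / Q̄_B = 364.93 / 240.18 = 1.519.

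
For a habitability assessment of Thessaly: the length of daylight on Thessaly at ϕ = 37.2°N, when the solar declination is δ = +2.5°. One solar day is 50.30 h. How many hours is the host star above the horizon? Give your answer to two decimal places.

25.68 h

cos h₀ = −tan ϕ · tan δ = −tan(+37.2°) × tan(+2.500°) = -0.0331, so h₀ = 1.6039 rad = 91.90°.
Daylight = 2h₀/(2π) × 50.30 h = (1.6039/π) × 50.30 = 25.68 h.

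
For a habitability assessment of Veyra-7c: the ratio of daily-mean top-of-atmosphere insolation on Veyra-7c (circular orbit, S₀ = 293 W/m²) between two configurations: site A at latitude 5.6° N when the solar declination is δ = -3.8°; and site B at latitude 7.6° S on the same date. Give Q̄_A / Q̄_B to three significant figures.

— Configuration A (φ=+5.6°):
cos H₀ = −tan(+5.6°) tan(-3.800°) = 0.0065, H₀ = 1.5643 rad.
Bracket: H₀ sin φ sin δ + cos φ cos δ sin H₀ = 1.5643×0.09758×-0.06627 + 0.99523×0.99780×0.99998 = -0.010116 + 0.993021 = 0.982905.
Q̄ = (S₀/π) × [bracket] = (293/π) × 0.982905 = 91.670 W/m².
— Configuration B (φ=-7.6°):
cos H₀ = −tan(-7.6°) tan(-3.800°) = -0.0089, H₀ = 1.5797 rad.
Bracket: H₀ sin φ sin δ + cos φ cos δ sin H₀ = 1.5797×-0.13226×-0.06627 + 0.99122×0.99780×0.99996 = 0.013846 + 0.989000 = 1.002846.
Q̄ = (S₀/π) × [bracket] = (293/π) × 1.002846 = 93.530 W/m².
Ratio Q̄_A / Q̄_B = 91.670 / 93.530 = 0.9801.

Q̄_A / Q̄_B ≈ 0.980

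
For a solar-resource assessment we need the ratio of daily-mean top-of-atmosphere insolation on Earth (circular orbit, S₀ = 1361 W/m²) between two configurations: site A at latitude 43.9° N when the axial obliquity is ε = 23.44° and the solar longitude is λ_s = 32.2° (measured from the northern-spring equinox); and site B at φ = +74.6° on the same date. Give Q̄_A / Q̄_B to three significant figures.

— Configuration A (φ=+43.9°):
Solar declination: sin δ = sin ε · sin λ_s = sin 23.44° × sin 32.2° = 0.21197, so δ = +12.238°.
cos H₀ = −tan(+43.9°) tan(+12.238°) = -0.2087, H₀ = 1.7811 rad.
Bracket: H₀ sin φ sin δ + cos φ cos δ sin H₀ = 1.7811×0.69340×0.21197 + 0.72055×0.97728×0.97797 = 0.261786 + 0.688666 = 0.950452.
Q̄ = (S₀/π) × [bracket] = (1361/π) × 0.950452 = 411.75 W/m².
— Configuration B (φ=+74.6°):
cos H₀ = −tan(+74.6°) tan(+12.238°) = -0.7875, H₀ = 2.4775 rad.
Bracket: H₀ sin φ sin δ + cos φ cos δ sin H₀ = 2.4775×0.96410×0.21197 + 0.26556×0.97728×0.61637 = 0.506303 + 0.159964 = 0.666267.
Q̄ = (S₀/π) × [bracket] = (1361/π) × 0.666267 = 288.64 W/m².
Ratio Q̄_A / Q̄_B = 411.75 / 288.64 = 1.427.

Q̄_A / Q̄_B ≈ 1.43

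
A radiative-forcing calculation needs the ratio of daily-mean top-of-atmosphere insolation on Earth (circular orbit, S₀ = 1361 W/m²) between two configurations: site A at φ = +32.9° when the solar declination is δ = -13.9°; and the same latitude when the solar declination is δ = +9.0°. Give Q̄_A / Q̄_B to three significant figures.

— Configuration A (φ=+32.9°):
cos H₀ = −tan(+32.9°) tan(-13.900°) = 0.1601, H₀ = 1.4100 rad.
Bracket: H₀ sin φ sin δ + cos φ cos δ sin H₀ = 1.4100×0.54317×-0.24023 + 0.83962×0.97072×0.98710 = -0.183985 + 0.804522 = 0.620537.
Q̄ = (S₀/π) × [bracket] = (1361/π) × 0.620537 = 268.83 W/m².
— Configuration B (φ=+32.9°):
cos H₀ = −tan(+32.9°) tan(+9.000°) = -0.1025, H₀ = 1.6734 rad.
Bracket: H₀ sin φ sin δ + cos φ cos δ sin H₀ = 1.6734×0.54317×0.15643 + 0.83962×0.98769×0.99474 = 0.142186 + 0.824922 = 0.967108.
Q̄ = (S₀/π) × [bracket] = (1361/π) × 0.967108 = 418.97 W/m².
Ratio Q̄_A / Q̄_B = 268.83 / 418.97 = 0.6416.

Q̄_A / Q̄_B ≈ 0.642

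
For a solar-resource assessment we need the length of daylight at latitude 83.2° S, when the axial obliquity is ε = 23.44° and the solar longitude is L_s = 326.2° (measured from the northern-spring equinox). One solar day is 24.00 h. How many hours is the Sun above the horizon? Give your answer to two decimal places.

Solar declination: sin δ = sin ε · sin L_s = sin 23.44° × sin 326.2° = -0.22129, so δ = -12.785°.
Sunrise equation: cos h₀ = −tan ϕ · tan δ = -1.9030 ≤ −1, so the Sun never sets (polar day) and h₀ = π.
Daylight = 2h₀/(2π) × 24.00 h = (3.1416/π) × 24.00 = 24.00 h.

24.00 h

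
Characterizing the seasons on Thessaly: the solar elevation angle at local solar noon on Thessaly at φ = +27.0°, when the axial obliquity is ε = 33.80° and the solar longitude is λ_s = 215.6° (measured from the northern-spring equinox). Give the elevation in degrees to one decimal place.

44.1°

Solar declination: sin δ = sin ε · sin λ_s = sin 33.80° × sin 215.6° = -0.32383, so δ = -18.895°.
At local noon the hour angle is zero, so the zenith angle equals |φ − δ| = |+27.0° − (-18.895°)| = 45.895°.
Elevation = 90° − 45.895° = 44.1°.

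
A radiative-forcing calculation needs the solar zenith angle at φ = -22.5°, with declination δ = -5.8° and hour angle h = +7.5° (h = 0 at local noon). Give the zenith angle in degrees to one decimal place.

cos θ_z = sin φ sin δ + cos φ cos δ cos h = 0.038673 + 0.911286 = 0.949959.
θ_z = arccos(0.949959) = 18.2°.

θ_z = 18.2°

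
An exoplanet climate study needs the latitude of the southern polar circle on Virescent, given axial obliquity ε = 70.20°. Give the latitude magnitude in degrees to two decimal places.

19.80°

The polar circle is the lowest latitude that experiences at least one full rotation of continuous darkness at the northern-summer solstice; it lies at |φ| = 90° − ε = 90° − 70.20° = 19.80°.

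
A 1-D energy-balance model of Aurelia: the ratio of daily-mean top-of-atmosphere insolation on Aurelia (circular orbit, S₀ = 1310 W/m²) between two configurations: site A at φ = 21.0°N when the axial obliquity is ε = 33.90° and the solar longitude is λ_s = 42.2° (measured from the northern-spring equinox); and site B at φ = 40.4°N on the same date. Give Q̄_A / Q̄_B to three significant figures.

Q̄_A / Q̄_B ≈ 0.962

— Configuration A (φ=+21.0°):
Solar declination: sin δ = sin ε · sin λ_s = sin 33.90° × sin 42.2° = 0.37465, so δ = +22.003°.
cos H₀ = −tan(+21.0°) tan(+22.003°) = -0.1551, H₀ = 1.7265 rad.
Bracket: H₀ sin φ sin δ + cos φ cos δ sin H₀ = 1.7265×0.35837×0.37465 + 0.93358×0.92717×0.98790 = 0.231806 + 0.855114 = 1.086920.
Q̄ = (S₀/π) × [bracket] = (1310/π) × 1.086920 = 453.23 W/m².
— Configuration B (φ=+40.4°):
cos H₀ = −tan(+40.4°) tan(+22.003°) = -0.3439, H₀ = 1.9219 rad.
Bracket: H₀ sin φ sin δ + cos φ cos δ sin H₀ = 1.9219×0.64812×0.37465 + 0.76154×0.92717×0.93901 = 0.466672 + 0.663013 = 1.129685.
Q̄ = (S₀/π) × [bracket] = (1310/π) × 1.129685 = 471.06 W/m².
Ratio Q̄_A / Q̄_B = 453.23 / 471.06 = 0.9621.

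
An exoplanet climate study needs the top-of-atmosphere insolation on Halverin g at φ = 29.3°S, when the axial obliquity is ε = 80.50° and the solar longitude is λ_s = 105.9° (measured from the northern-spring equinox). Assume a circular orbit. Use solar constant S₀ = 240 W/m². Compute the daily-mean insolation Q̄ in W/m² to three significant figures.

Q̄ ≈ 0.00 W/m²

Solar declination: sin δ = sin ε · sin λ_s = sin 80.50° × sin 105.9° = 0.94855, so δ = +71.541°.
cos H₀ = −tan(-29.3°) tan(+71.541°) = 1.6812 ≥ 1 ⇒ polar night, H₀ = 0 and Q̄ = 0.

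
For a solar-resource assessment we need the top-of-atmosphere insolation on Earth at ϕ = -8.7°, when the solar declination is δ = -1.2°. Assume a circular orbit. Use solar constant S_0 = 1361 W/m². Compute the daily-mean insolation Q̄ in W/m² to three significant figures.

Q̄ ≈ 430 W/m²

cos h₀ = −tan(-8.7°) tan(-1.200°) = -0.0032, h₀ = 1.5740 rad.
Bracket: h₀ sin ϕ sin δ + cos ϕ cos δ sin h₀ = 1.5740×-0.15126×-0.02094 + 0.98849×0.99978×0.99999 = 0.004985 + 0.988263 = 0.993248.
Q̄ = (S_0/π) × [bracket] = (1361/π) × 0.993248 = 430.3 W/m².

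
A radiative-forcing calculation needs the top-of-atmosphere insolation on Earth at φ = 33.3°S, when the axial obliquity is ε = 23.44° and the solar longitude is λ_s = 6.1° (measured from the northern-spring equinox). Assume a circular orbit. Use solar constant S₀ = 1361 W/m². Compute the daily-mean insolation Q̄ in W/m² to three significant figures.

Solar declination: sin δ = sin ε · sin λ_s = sin 23.44° × sin 6.1° = 0.04227, so δ = +2.423°.
cos H₀ = −tan(-33.3°) tan(+2.423°) = 0.0278, H₀ = 1.5430 rad.
Bracket: H₀ sin φ sin δ + cos φ cos δ sin H₀ = 1.5430×-0.54902×0.04227 + 0.83581×0.99911×0.99961 = -0.035809 + 0.834740 = 0.798931.
Q̄ = (S₀/π) × [bracket] = (1361/π) × 0.798931 = 346.1 W/m².

Q̄ ≈ 346 W/m²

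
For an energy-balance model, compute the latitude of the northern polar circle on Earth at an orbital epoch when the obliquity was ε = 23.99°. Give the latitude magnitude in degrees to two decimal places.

66.01°

The polar circle is the lowest latitude that experiences at least one full rotation of continuous daylight at the northern-summer solstice; it lies at |ϕ| = 90° − ε = 90° − 23.99° = 66.01°.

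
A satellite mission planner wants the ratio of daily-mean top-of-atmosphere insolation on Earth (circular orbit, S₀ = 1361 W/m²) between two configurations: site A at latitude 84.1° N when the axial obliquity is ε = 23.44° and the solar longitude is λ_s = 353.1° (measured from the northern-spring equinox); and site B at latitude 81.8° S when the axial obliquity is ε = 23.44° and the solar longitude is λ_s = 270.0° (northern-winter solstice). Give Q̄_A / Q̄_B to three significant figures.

— Configuration A (φ=+84.1°):
Solar declination: sin δ = sin ε · sin λ_s = sin 23.44° × sin 353.1° = -0.04779, so δ = -2.739°.
cos H₀ = −tan(+84.1°) tan(-2.739°) = 0.4630, H₀ = 1.0894 rad.
Bracket: H₀ sin φ sin δ + cos φ cos δ sin H₀ = 1.0894×0.99470×-0.04779 + 0.10279×0.99886×0.88637 = -0.051786 + 0.091006 = 0.039220.
Q̄ = (S₀/π) × [bracket] = (1361/π) × 0.039220 = 16.991 W/m².
— Configuration B (φ=-81.8°):
Solar declination: sin δ = sin ε · sin λ_s = sin 23.44° × sin 270.0° = -0.39779, so δ = -23.440°.
cos H₀ = −tan(-81.8°) tan(-23.440°) = -3.0088 ≤ −1 ⇒ polar day, H₀ = π.
Bracket: H₀ sin φ sin δ + cos φ cos δ sin H₀ = 3.1416×-0.98978×-0.39779 + 0.14263×0.91748×0.00000 = 1.236925 + 0.000000 = 1.236925.
Q̄ = (S₀/π) × [bracket] = (1361/π) × 1.236925 = 535.86 W/m².
Ratio Q̄_A / Q̄_B = 16.991 / 535.86 = 0.03171.

Q̄_A / Q̄_B ≈ 0.0317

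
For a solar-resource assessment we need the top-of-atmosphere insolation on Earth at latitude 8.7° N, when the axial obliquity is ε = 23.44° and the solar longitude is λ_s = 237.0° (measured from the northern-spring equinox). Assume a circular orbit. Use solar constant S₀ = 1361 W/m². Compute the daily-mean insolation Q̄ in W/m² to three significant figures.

Solar declination: sin δ = sin ε · sin λ_s = sin 23.44° × sin 237.0° = -0.33361, so δ = -19.488°.
cos H₀ = −tan(+8.7°) tan(-19.488°) = 0.0542, H₀ = 1.5166 rad.
Bracket: H₀ sin φ sin δ + cos φ cos δ sin H₀ = 1.5166×0.15126×-0.33361 + 0.98849×0.94271×0.99853 = -0.076530 + 0.930490 = 0.853960.
Q̄ = (S₀/π) × [bracket] = (1361/π) × 0.853960 = 370.0 W/m².

Q̄ ≈ 370 W/m²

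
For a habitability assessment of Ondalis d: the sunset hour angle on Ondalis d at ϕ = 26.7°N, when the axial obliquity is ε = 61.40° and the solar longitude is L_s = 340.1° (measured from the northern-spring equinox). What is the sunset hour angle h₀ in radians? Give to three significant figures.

Solar declination: sin δ = sin ε · sin L_s = sin 61.40° × sin 340.1° = -0.29885, so δ = -17.388°.
cos h₀ = −tan ϕ · tan δ = −tan(+26.7°) × tan(-17.388°) = 0.1575, so h₀ = 1.4126 rad = 80.94°.

h₀ = 1.41 rad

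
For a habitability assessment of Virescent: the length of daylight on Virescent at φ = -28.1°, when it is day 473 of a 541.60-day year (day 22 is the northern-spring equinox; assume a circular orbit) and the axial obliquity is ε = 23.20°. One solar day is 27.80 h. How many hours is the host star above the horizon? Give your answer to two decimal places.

Solar longitude: λ_s = 360° × (473 − 22)/541.60 = 299.778°.
sin δ = sin 23.20° × sin 299.778° = -0.34192, so δ = -19.994°.
cos H₀ = −tan φ · tan δ = −tan(-28.1°) × tan(-19.994°) = -0.1943, so H₀ = 1.7663 rad = 101.20°.
Daylight = 2H₀/(2π) × 27.80 h = (1.7663/π) × 27.80 = 15.63 h.

15.63 h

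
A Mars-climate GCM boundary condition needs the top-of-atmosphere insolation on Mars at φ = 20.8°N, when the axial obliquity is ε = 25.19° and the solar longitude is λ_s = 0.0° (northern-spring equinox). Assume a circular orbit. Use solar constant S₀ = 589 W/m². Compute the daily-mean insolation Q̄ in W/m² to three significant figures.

Solar declination: sin δ = sin ε · sin λ_s = sin 25.19° × sin 0.0° = 0.00000, so δ = +0.000°.
cos H₀ = −tan(+20.8°) tan(+0.000°) = -0.0000, H₀ = 1.5708 rad.
Bracket: H₀ sin φ sin δ + cos φ cos δ sin H₀ = 1.5708×0.35511×0.00000 + 0.93483×1.00000×1.00000 = 0.000000 + 0.934830 = 0.934830.
Q̄ = (S₀/π) × [bracket] = (589/π) × 0.934830 = 175.3 W/m².

Q̄ ≈ 175 W/m²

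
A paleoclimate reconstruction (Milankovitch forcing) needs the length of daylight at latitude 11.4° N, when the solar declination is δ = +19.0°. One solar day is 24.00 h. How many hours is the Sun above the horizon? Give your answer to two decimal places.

cos h₀ = −tan ϕ · tan δ = −tan(+11.4°) × tan(+19.000°) = -0.0694, so h₀ = 1.6403 rad = 93.98°.
Daylight = 2h₀/(2π) × 24.00 h = (1.6403/π) × 24.00 = 12.53 h.

12.53 h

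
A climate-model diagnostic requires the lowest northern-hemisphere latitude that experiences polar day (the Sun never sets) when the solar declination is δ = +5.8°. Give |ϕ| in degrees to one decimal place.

|ϕ| = 84.2°

Polar day requires cos h₀ = −tan ϕ tan δ ≤ −1, i.e. tan ϕ tan δ ≥ 1.
The boundary is |tan ϕ| · |tan δ| = 1, so |ϕ| = 90° − |δ| = 90° − 5.8° = 84.2° in the northern hemisphere.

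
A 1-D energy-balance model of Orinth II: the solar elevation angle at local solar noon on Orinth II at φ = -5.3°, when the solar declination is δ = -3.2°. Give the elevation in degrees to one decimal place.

87.9°

At local noon the hour angle is zero, so the zenith angle equals |φ − δ| = |-5.3° − (-3.200°)| = 2.100°.
Elevation = 90° − 2.100° = 87.9°.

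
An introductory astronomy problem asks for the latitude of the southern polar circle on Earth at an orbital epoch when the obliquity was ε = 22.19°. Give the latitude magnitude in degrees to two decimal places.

67.81°

The polar circle is the lowest latitude that experiences at least one full rotation of continuous darkness at the northern-summer solstice; it lies at |φ| = 90° − ε = 90° − 22.19° = 67.81°.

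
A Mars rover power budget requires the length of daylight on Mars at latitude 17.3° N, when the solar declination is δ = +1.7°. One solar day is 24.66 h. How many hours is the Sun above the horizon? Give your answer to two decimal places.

cos H₀ = −tan φ · tan δ = −tan(+17.3°) × tan(+1.700°) = -0.0092, so H₀ = 1.5800 rad = 90.53°.
Daylight = 2H₀/(2π) × 24.66 h = (1.5800/π) × 24.66 = 12.40 h.

12.40 h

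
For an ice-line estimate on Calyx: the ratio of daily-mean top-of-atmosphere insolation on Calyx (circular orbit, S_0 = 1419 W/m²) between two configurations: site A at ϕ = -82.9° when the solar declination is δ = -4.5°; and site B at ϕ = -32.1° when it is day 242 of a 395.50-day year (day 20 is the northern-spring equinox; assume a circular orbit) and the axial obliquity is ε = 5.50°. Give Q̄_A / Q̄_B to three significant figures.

— Configuration A (ϕ=-82.9°):
cos h₀ = −tan(-82.9°) tan(-4.500°) = -0.6319, h₀ = 2.2547 rad.
Bracket: h₀ sin ϕ sin δ + cos ϕ cos δ sin h₀ = 2.2547×-0.99233×-0.07846 + 0.12360×0.99692×0.77509 = 0.175547 + 0.095506 = 0.271053.
Q̄ = (S_0/π) × [bracket] = (1419/π) × 0.271053 = 122.43 W/m².
— Configuration B (ϕ=-32.1°):
Solar longitude: L_s = 360° × (242 − 20)/395.50 = 202.073°.
sin δ = sin 5.50° × sin 202.073° = -0.03602, so δ = -2.064°.
cos h₀ = −tan(-32.1°) tan(-2.064°) = -0.0226, h₀ = 1.5934 rad.
Bracket: h₀ sin ϕ sin δ + cos ϕ cos δ sin h₀ = 1.5934×-0.53140×-0.03602 + 0.84712×0.99935×0.99974 = 0.030499 + 0.846349 = 0.876848.
Q̄ = (S_0/π) × [bracket] = (1419/π) × 0.876848 = 396.06 W/m².
Ratio Q̄_A / Q̄_B = 122.43 / 396.06 = 0.3091.

Q̄_A / Q̄_B ≈ 0.309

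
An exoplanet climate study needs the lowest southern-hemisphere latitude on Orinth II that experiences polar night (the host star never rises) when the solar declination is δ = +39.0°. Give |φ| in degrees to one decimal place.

Polar night requires cos H₀ = −tan φ tan δ ≥ 1, i.e. tan φ tan δ ≤ −1.
The boundary is |tan φ| · |tan δ| = 1, so |φ| = 90° − |δ| = 90° − 39.0° = 51.0° in the southern hemisphere.

|φ| = 51.0°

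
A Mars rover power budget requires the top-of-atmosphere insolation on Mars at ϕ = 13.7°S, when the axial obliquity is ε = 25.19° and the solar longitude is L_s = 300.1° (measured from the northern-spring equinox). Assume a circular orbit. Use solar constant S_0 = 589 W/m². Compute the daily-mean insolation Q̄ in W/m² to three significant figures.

Q̄ ≈ 196 W/m²

Solar declination: sin δ = sin ε · sin L_s = sin 25.19° × sin 300.1° = -0.36823, so δ = -21.606°.
cos h₀ = −tan(-13.7°) tan(-21.606°) = -0.0965, h₀ = 1.6675 rad.
Bracket: h₀ sin ϕ sin δ + cos ϕ cos δ sin h₀ = 1.6675×-0.23684×-0.36823 + 0.97155×0.92974×0.99533 = 0.145425 + 0.899071 = 1.044496.
Q̄ = (S_0/π) × [bracket] = (589/π) × 1.044496 = 195.8 W/m².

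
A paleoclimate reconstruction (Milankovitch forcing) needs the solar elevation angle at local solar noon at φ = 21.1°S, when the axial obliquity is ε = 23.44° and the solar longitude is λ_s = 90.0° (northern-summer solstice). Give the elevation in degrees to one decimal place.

Solar declination: sin δ = sin ε · sin λ_s = sin 23.44° × sin 90.0° = 0.39779, so δ = +23.440°.
At local noon the hour angle is zero, so the zenith angle equals |φ − δ| = |-21.1° − (+23.440°)| = 44.540°.
Elevation = 90° − 44.540° = 45.5°.

45.5°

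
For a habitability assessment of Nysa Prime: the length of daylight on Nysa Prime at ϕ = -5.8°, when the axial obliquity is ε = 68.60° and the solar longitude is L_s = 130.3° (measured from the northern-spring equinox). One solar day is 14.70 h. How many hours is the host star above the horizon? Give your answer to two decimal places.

Solar declination: sin δ = sin ε · sin L_s = sin 68.60° × sin 130.3° = 0.71009, so δ = +45.242°.
cos h₀ = −tan ϕ · tan δ = −tan(-5.8°) × tan(+45.242°) = 0.1024, so h₀ = 1.4682 rad = 84.12°.
Daylight = 2h₀/(2π) × 14.70 h = (1.4682/π) × 14.70 = 6.87 h.

6.87 h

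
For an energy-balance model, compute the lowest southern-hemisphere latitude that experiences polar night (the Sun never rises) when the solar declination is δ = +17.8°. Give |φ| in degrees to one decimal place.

Polar night requires cos H₀ = −tan φ tan δ ≥ 1, i.e. tan φ tan δ ≤ −1.
The boundary is |tan φ| · |tan δ| = 1, so |φ| = 90° − |δ| = 90° − 17.8° = 72.2° in the southern hemisphere.

|φ| = 72.2°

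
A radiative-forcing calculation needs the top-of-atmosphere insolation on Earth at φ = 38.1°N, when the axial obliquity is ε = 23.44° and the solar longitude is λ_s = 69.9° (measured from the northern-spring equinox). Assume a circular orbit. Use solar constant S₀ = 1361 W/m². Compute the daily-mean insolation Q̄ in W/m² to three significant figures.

Q̄ ≈ 489 W/m²

Solar declination: sin δ = sin ε · sin λ_s = sin 23.44° × sin 69.9° = 0.37356, so δ = +21.935°.
cos H₀ = −tan(+38.1°) tan(+21.935°) = -0.3158, H₀ = 1.8921 rad.
Bracket: H₀ sin φ sin δ + cos φ cos δ sin H₀ = 1.8921×0.61704×0.37356 + 0.78694×0.92761×0.94884 = 0.436132 + 0.692628 = 1.128760.
Q̄ = (S₀/π) × [bracket] = (1361/π) × 1.128760 = 489.0 W/m².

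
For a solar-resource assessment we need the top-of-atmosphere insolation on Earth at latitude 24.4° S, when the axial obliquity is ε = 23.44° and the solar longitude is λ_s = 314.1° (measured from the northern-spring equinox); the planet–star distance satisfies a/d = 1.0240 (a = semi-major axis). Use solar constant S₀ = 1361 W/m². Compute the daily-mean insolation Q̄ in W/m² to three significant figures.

Solar declination: sin δ = sin ε · sin λ_s = sin 23.44° × sin 314.1° = -0.28566, so δ = -16.598°.
cos H₀ = −tan(-24.4°) tan(-16.598°) = -0.1352, H₀ = 1.7064 rad.
Bracket: H₀ sin φ sin δ + cos φ cos δ sin H₀ = 1.7064×-0.41310×-0.28566 + 0.91068×0.95833×0.99082 = 0.201366 + 0.864720 = 1.066086.
Inverse-square distance factor (a/d)² = 1.0240² = 1.048576.
Q̄ = (S₀/π) × 1.048576 × [bracket] = (1361/π) × 1.048576 × 1.066086 = 484.3 W/m².

Q̄ ≈ 484 W/m²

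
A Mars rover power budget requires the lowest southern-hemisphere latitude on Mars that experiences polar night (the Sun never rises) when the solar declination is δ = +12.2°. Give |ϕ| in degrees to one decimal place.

Polar night requires cos h₀ = −tan ϕ tan δ ≥ 1, i.e. tan ϕ tan δ ≤ −1.
The boundary is |tan ϕ| · |tan δ| = 1, so |ϕ| = 90° − |δ| = 90° − 12.2° = 77.8° in the southern hemisphere.

|ϕ| = 77.8°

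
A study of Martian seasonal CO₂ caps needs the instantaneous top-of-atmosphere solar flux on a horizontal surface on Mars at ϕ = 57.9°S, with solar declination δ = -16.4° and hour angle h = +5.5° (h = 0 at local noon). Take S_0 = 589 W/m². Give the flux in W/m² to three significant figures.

cos θ_z = sin ϕ sin δ + cos ϕ cos δ cos h = 0.239178 + 0.507431 = 0.746609.
Flux = S_0 · cos θ_z = 589 × 0.746609 = 439.8 W/m².

440 W/m²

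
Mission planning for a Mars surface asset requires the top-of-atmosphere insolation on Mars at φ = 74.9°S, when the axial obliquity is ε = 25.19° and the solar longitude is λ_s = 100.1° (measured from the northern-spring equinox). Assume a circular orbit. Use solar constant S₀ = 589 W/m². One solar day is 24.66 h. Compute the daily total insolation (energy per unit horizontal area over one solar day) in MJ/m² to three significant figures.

0.00 MJ/m²

Solar declination: sin δ = sin ε · sin λ_s = sin 25.19° × sin 100.1° = 0.41903, so δ = +24.773°.
cos H₀ = −tan(-74.9°) tan(+24.773°) = 1.7104 ≥ 1 ⇒ polar night, H₀ = 0 and Q̄ = 0.
Daily total = Q̄ × 24.66 h × 3600 s/h = 0.00 MJ/m².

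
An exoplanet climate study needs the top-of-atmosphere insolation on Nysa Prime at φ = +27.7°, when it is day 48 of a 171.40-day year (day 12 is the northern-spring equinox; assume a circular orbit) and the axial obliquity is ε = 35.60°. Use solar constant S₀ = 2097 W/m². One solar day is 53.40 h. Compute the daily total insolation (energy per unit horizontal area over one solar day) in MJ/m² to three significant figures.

Solar longitude: λ_s = 360° × (48 − 12)/171.40 = 75.613°.
sin δ = sin 35.60° × sin 75.613° = 0.56387, so δ = +34.324°.
cos H₀ = −tan(+27.7°) tan(+34.324°) = -0.3585, H₀ = 1.9374 rad.
Bracket: H₀ sin φ sin δ + cos φ cos δ sin H₀ = 1.9374×0.46484×0.56387 + 0.88539×0.82587×0.93355 = 0.507811 + 0.682628 = 1.190439.
Q̄ = (S₀/π) × [bracket] = (2097/π) × 1.190439 = 794.61 W/m².
Daily total = Q̄ × 53.40 h × 3600 s/h = 794.61 × 53.40 × 3600 / 10⁶ = 152.8 MJ/m².

153 MJ/m²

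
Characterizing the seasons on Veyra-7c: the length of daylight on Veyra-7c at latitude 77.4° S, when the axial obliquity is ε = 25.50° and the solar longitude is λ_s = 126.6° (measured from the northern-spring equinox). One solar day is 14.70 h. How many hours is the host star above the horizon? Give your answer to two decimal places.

0.00 h

Solar declination: sin δ = sin ε · sin λ_s = sin 25.50° × sin 126.6° = 0.34562, so δ = +20.220°.
cos H₀ = −tan φ · tan δ = 1.6478 ≥ 1, so the host star never rises (polar night) and H₀ = 0.
Daylight = 2H₀/(2π) × 14.70 h = (0.0000/π) × 14.70 = 0.00 h.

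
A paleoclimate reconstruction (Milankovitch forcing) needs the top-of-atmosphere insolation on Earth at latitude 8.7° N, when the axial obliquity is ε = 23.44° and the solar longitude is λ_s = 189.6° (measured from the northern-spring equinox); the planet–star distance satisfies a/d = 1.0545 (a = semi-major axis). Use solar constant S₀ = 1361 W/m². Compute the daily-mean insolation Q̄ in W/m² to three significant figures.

Q̄ ≈ 468 W/m²

Solar declination: sin δ = sin ε · sin λ_s = sin 23.44° × sin 189.6° = -0.06634, so δ = -3.804°.
cos H₀ = −tan(+8.7°) tan(-3.804°) = 0.0102, H₀ = 1.5606 rad.
Bracket: H₀ sin φ sin δ + cos φ cos δ sin H₀ = 1.5606×0.15126×-0.06634 + 0.98849×0.99780×0.99995 = -0.015660 + 0.986266 = 0.970606.
Inverse-square distance factor (a/d)² = 1.0545² = 1.111970.
Q̄ = (S₀/π) × 1.111970 × [bracket] = (1361/π) × 1.111970 × 0.970606 = 467.6 W/m².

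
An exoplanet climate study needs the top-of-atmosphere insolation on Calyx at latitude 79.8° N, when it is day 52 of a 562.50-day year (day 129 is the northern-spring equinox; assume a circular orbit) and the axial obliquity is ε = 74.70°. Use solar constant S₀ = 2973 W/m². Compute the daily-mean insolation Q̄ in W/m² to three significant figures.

Solar longitude: λ_s = 360° × (52 − 129)/562.50 = -49.280°, i.e. -49.280° + 360° = 310.720°.
sin δ = sin 74.70° × sin 310.720° = -0.73104, so δ = -46.974°.
cos H₀ = −tan(+79.8°) tan(-46.974°) = 5.9546 ≥ 1 ⇒ polar night, H₀ = 0 and Q̄ = 0.

Q̄ ≈ 0.00 W/m²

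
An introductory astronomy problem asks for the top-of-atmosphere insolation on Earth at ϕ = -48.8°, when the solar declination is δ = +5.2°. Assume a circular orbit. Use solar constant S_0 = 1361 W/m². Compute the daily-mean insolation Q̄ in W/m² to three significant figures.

cos h₀ = −tan(-48.8°) tan(+5.200°) = 0.1040, h₀ = 1.4667 rad.
Bracket: h₀ sin ϕ sin δ + cos ϕ cos δ sin h₀ = 1.4667×-0.75241×0.09063 + 0.65869×0.99588×0.99458 = -0.100016 + 0.652421 = 0.552405.
Q̄ = (S_0/π) × [bracket] = (1361/π) × 0.552405 = 239.3 W/m².

Q̄ ≈ 239 W/m²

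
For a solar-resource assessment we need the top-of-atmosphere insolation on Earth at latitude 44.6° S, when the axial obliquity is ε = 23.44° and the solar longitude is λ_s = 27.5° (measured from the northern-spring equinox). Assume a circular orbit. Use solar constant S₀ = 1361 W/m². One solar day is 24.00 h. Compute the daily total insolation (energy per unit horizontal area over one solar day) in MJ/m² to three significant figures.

Solar declination: sin δ = sin ε · sin λ_s = sin 23.44° × sin 27.5° = 0.18368, so δ = +10.584°.
cos H₀ = −tan(-44.6°) tan(+10.584°) = 0.1843, H₀ = 1.3855 rad.
Bracket: H₀ sin φ sin δ + cos φ cos δ sin H₀ = 1.3855×-0.70215×0.18368 + 0.71203×0.98299×0.98288 = -0.178689 + 0.687936 = 0.509247.
Q̄ = (S₀/π) × [bracket] = (1361/π) × 0.509247 = 220.62 W/m².
Daily total = Q̄ × 24.00 h × 3600 s/h = 220.62 × 24.00 × 3600 / 10⁶ = 19.06 MJ/m².

19.1 MJ/m²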